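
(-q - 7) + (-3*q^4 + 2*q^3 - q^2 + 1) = -3*q^4 + 2*q^3 - q^2 - q - 6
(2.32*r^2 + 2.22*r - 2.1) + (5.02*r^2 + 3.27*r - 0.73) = 7.34*r^2 + 5.49*r - 2.83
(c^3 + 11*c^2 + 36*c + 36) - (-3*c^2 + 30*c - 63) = c^3 + 14*c^2 + 6*c + 99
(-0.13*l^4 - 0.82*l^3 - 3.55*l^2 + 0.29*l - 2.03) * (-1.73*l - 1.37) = 0.2249*l^5 + 1.5967*l^4 + 7.2649*l^3 + 4.3618*l^2 + 3.1146*l + 2.7811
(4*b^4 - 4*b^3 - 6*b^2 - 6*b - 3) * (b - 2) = 4*b^5 - 12*b^4 + 2*b^3 + 6*b^2 + 9*b + 6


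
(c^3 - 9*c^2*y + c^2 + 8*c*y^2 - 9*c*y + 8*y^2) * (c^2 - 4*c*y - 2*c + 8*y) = c^5 - 13*c^4*y - c^4 + 44*c^3*y^2 + 13*c^3*y - 2*c^3 - 32*c^2*y^3 - 44*c^2*y^2 + 26*c^2*y + 32*c*y^3 - 88*c*y^2 + 64*y^3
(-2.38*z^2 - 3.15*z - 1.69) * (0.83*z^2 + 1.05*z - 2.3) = -1.9754*z^4 - 5.1135*z^3 + 0.763799999999999*z^2 + 5.4705*z + 3.887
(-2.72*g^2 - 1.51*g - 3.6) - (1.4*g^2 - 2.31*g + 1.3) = -4.12*g^2 + 0.8*g - 4.9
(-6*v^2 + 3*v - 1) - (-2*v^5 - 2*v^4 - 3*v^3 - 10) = 2*v^5 + 2*v^4 + 3*v^3 - 6*v^2 + 3*v + 9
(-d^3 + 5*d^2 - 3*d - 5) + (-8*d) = -d^3 + 5*d^2 - 11*d - 5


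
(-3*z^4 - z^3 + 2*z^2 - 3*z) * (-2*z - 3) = 6*z^5 + 11*z^4 - z^3 + 9*z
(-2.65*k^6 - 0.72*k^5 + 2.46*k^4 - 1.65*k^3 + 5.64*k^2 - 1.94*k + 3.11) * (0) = 0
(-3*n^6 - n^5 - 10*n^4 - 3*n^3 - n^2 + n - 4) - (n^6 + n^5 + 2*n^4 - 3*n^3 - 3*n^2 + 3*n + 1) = -4*n^6 - 2*n^5 - 12*n^4 + 2*n^2 - 2*n - 5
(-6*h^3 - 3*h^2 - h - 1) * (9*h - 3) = -54*h^4 - 9*h^3 - 6*h + 3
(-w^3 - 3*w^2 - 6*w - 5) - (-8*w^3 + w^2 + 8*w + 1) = 7*w^3 - 4*w^2 - 14*w - 6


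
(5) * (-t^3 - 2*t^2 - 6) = -5*t^3 - 10*t^2 - 30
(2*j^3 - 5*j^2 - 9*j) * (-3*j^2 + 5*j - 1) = -6*j^5 + 25*j^4 - 40*j^2 + 9*j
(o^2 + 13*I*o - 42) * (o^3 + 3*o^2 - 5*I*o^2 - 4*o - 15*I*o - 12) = o^5 + 3*o^4 + 8*I*o^4 + 19*o^3 + 24*I*o^3 + 57*o^2 + 158*I*o^2 + 168*o + 474*I*o + 504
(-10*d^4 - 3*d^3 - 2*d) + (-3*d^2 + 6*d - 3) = -10*d^4 - 3*d^3 - 3*d^2 + 4*d - 3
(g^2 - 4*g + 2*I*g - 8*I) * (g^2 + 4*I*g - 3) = g^4 - 4*g^3 + 6*I*g^3 - 11*g^2 - 24*I*g^2 + 44*g - 6*I*g + 24*I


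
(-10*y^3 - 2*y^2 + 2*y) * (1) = -10*y^3 - 2*y^2 + 2*y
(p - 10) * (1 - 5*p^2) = -5*p^3 + 50*p^2 + p - 10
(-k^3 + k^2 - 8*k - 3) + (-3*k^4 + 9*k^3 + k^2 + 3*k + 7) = -3*k^4 + 8*k^3 + 2*k^2 - 5*k + 4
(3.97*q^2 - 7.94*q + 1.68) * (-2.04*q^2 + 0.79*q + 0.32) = -8.0988*q^4 + 19.3339*q^3 - 8.4294*q^2 - 1.2136*q + 0.5376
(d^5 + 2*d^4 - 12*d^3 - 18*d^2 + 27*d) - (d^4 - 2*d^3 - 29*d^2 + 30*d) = d^5 + d^4 - 10*d^3 + 11*d^2 - 3*d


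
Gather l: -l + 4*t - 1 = -l + 4*t - 1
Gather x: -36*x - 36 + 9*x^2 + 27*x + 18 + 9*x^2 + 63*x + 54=18*x^2 + 54*x + 36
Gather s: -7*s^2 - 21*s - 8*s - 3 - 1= -7*s^2 - 29*s - 4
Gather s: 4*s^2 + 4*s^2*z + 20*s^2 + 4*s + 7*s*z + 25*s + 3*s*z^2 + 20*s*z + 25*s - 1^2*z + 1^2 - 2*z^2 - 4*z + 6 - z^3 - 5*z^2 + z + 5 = s^2*(4*z + 24) + s*(3*z^2 + 27*z + 54) - z^3 - 7*z^2 - 4*z + 12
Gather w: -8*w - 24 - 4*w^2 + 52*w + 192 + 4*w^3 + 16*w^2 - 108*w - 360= 4*w^3 + 12*w^2 - 64*w - 192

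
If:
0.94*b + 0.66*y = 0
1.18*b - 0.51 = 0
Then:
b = 0.43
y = -0.62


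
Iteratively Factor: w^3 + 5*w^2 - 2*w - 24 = (w - 2)*(w^2 + 7*w + 12) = (w - 2)*(w + 3)*(w + 4)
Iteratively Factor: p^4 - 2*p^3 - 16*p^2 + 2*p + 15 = (p - 5)*(p^3 + 3*p^2 - p - 3) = (p - 5)*(p + 3)*(p^2 - 1) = (p - 5)*(p + 1)*(p + 3)*(p - 1)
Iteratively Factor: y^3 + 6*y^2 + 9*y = (y + 3)*(y^2 + 3*y) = (y + 3)^2*(y)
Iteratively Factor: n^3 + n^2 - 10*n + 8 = (n - 1)*(n^2 + 2*n - 8) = (n - 1)*(n + 4)*(n - 2)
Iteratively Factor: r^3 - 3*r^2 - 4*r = (r - 4)*(r^2 + r) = r*(r - 4)*(r + 1)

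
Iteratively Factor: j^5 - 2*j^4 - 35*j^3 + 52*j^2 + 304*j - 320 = (j - 5)*(j^4 + 3*j^3 - 20*j^2 - 48*j + 64) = (j - 5)*(j - 4)*(j^3 + 7*j^2 + 8*j - 16) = (j - 5)*(j - 4)*(j + 4)*(j^2 + 3*j - 4) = (j - 5)*(j - 4)*(j - 1)*(j + 4)*(j + 4)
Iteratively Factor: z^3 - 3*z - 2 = (z + 1)*(z^2 - z - 2) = (z - 2)*(z + 1)*(z + 1)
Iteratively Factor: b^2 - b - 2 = (b + 1)*(b - 2)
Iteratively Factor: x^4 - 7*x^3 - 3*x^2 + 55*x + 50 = (x + 1)*(x^3 - 8*x^2 + 5*x + 50) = (x + 1)*(x + 2)*(x^2 - 10*x + 25) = (x - 5)*(x + 1)*(x + 2)*(x - 5)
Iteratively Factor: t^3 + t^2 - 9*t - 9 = (t + 1)*(t^2 - 9) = (t - 3)*(t + 1)*(t + 3)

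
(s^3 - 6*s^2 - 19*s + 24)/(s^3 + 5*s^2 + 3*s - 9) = (s - 8)/(s + 3)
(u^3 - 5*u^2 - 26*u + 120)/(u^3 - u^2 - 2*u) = (-u^3 + 5*u^2 + 26*u - 120)/(u*(-u^2 + u + 2))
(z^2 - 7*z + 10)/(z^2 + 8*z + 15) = (z^2 - 7*z + 10)/(z^2 + 8*z + 15)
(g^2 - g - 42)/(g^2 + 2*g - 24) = (g - 7)/(g - 4)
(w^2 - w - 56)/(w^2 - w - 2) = (-w^2 + w + 56)/(-w^2 + w + 2)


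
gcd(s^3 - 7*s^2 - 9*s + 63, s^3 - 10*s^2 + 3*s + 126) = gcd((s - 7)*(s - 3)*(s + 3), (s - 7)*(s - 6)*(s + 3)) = s^2 - 4*s - 21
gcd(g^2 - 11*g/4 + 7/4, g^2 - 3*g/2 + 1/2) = g - 1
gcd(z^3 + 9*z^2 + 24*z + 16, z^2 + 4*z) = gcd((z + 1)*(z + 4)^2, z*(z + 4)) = z + 4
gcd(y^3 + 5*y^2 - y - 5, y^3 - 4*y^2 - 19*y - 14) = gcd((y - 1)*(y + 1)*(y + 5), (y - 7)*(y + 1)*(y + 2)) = y + 1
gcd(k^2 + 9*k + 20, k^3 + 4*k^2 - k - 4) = k + 4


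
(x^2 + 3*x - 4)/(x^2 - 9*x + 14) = (x^2 + 3*x - 4)/(x^2 - 9*x + 14)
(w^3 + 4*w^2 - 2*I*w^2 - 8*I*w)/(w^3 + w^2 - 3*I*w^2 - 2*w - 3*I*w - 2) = w*(w + 4)/(w^2 + w*(1 - I) - I)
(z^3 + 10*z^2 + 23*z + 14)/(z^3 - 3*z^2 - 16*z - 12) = (z + 7)/(z - 6)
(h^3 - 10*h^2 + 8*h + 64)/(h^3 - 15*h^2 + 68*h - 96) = (h + 2)/(h - 3)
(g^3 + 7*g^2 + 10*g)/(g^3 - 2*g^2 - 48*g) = (g^2 + 7*g + 10)/(g^2 - 2*g - 48)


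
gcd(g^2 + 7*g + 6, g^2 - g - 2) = g + 1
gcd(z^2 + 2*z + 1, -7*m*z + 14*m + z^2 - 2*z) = 1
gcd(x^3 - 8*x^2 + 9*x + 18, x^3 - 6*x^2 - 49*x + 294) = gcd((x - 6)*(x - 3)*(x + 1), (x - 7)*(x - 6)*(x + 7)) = x - 6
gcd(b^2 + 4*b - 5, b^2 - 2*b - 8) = 1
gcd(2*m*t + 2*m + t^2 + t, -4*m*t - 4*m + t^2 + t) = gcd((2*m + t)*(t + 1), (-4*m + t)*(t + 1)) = t + 1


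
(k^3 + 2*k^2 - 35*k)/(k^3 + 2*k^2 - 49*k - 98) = k*(k - 5)/(k^2 - 5*k - 14)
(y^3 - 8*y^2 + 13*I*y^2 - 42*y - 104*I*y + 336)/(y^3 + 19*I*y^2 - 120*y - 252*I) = (y - 8)/(y + 6*I)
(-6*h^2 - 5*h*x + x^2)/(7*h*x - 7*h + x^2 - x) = (-6*h^2 - 5*h*x + x^2)/(7*h*x - 7*h + x^2 - x)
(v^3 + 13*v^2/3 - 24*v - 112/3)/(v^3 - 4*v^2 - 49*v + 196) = (v + 4/3)/(v - 7)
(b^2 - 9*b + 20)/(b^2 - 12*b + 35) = (b - 4)/(b - 7)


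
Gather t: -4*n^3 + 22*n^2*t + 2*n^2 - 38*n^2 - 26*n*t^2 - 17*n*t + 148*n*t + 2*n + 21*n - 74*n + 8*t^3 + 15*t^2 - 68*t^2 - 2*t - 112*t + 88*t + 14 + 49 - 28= -4*n^3 - 36*n^2 - 51*n + 8*t^3 + t^2*(-26*n - 53) + t*(22*n^2 + 131*n - 26) + 35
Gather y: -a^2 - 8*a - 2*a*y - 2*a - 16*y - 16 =-a^2 - 10*a + y*(-2*a - 16) - 16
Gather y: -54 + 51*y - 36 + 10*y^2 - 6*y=10*y^2 + 45*y - 90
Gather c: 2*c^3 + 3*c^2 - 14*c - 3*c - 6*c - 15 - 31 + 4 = 2*c^3 + 3*c^2 - 23*c - 42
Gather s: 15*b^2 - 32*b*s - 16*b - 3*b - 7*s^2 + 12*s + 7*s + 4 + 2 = 15*b^2 - 19*b - 7*s^2 + s*(19 - 32*b) + 6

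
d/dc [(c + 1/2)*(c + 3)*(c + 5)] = 3*c^2 + 17*c + 19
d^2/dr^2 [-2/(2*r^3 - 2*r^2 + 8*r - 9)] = 8*((3*r - 1)*(2*r^3 - 2*r^2 + 8*r - 9) - 2*(3*r^2 - 2*r + 4)^2)/(2*r^3 - 2*r^2 + 8*r - 9)^3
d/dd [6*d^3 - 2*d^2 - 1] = 2*d*(9*d - 2)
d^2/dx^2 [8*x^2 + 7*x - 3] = 16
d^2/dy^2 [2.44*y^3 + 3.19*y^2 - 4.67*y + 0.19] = 14.64*y + 6.38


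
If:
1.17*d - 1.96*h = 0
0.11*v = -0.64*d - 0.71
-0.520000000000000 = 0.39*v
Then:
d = -0.88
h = -0.53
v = -1.33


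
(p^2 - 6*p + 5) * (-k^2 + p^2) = -k^2*p^2 + 6*k^2*p - 5*k^2 + p^4 - 6*p^3 + 5*p^2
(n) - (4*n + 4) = -3*n - 4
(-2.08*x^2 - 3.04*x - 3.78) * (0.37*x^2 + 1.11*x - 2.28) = -0.7696*x^4 - 3.4336*x^3 - 0.0306000000000006*x^2 + 2.7354*x + 8.6184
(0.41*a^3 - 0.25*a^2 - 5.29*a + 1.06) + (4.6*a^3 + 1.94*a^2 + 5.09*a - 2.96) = 5.01*a^3 + 1.69*a^2 - 0.2*a - 1.9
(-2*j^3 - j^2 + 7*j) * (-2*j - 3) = 4*j^4 + 8*j^3 - 11*j^2 - 21*j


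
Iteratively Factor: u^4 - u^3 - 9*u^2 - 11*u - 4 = (u - 4)*(u^3 + 3*u^2 + 3*u + 1) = (u - 4)*(u + 1)*(u^2 + 2*u + 1) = (u - 4)*(u + 1)^2*(u + 1)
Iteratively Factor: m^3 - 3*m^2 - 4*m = (m + 1)*(m^2 - 4*m) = m*(m + 1)*(m - 4)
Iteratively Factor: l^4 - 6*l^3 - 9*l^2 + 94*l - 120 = (l + 4)*(l^3 - 10*l^2 + 31*l - 30) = (l - 3)*(l + 4)*(l^2 - 7*l + 10) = (l - 3)*(l - 2)*(l + 4)*(l - 5)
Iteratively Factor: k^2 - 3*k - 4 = (k + 1)*(k - 4)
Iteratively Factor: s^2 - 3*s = (s)*(s - 3)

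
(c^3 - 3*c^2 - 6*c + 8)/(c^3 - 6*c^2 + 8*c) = (c^2 + c - 2)/(c*(c - 2))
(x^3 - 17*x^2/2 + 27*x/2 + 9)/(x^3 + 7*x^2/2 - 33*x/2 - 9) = (x - 6)/(x + 6)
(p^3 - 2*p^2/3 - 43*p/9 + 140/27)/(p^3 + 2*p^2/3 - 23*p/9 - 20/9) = (9*p^2 + 9*p - 28)/(3*(3*p^2 + 7*p + 4))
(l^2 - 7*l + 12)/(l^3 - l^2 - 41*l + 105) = (l - 4)/(l^2 + 2*l - 35)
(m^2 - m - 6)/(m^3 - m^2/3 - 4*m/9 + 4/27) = 27*(m^2 - m - 6)/(27*m^3 - 9*m^2 - 12*m + 4)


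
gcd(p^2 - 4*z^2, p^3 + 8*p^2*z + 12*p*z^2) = p + 2*z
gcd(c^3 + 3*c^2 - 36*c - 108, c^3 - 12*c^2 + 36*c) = c - 6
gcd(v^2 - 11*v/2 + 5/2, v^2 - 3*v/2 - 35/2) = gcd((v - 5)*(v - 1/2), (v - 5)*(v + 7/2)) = v - 5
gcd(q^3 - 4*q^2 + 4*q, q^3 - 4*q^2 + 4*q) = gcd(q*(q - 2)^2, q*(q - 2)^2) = q^3 - 4*q^2 + 4*q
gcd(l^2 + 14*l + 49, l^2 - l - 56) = l + 7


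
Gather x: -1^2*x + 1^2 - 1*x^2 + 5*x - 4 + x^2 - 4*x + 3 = 0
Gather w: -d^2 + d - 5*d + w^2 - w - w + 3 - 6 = -d^2 - 4*d + w^2 - 2*w - 3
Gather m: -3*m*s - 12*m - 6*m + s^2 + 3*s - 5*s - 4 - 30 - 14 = m*(-3*s - 18) + s^2 - 2*s - 48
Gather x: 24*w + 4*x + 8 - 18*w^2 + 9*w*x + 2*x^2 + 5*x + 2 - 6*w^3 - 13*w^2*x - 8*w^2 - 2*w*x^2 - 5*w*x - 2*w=-6*w^3 - 26*w^2 + 22*w + x^2*(2 - 2*w) + x*(-13*w^2 + 4*w + 9) + 10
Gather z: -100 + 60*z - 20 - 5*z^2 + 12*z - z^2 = -6*z^2 + 72*z - 120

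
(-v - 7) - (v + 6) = -2*v - 13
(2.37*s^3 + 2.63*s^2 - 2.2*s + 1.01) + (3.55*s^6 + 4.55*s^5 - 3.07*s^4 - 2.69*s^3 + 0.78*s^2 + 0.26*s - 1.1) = 3.55*s^6 + 4.55*s^5 - 3.07*s^4 - 0.32*s^3 + 3.41*s^2 - 1.94*s - 0.0900000000000001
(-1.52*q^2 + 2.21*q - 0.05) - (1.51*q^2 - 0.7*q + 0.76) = -3.03*q^2 + 2.91*q - 0.81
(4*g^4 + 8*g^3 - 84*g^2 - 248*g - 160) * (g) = 4*g^5 + 8*g^4 - 84*g^3 - 248*g^2 - 160*g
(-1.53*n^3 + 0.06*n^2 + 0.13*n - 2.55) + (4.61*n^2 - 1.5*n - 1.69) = -1.53*n^3 + 4.67*n^2 - 1.37*n - 4.24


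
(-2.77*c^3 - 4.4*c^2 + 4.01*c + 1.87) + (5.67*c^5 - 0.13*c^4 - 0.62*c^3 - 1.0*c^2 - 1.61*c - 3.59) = 5.67*c^5 - 0.13*c^4 - 3.39*c^3 - 5.4*c^2 + 2.4*c - 1.72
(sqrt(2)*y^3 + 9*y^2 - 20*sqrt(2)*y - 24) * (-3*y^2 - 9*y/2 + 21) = -3*sqrt(2)*y^5 - 27*y^4 - 9*sqrt(2)*y^4/2 - 81*y^3/2 + 81*sqrt(2)*y^3 + 90*sqrt(2)*y^2 + 261*y^2 - 420*sqrt(2)*y + 108*y - 504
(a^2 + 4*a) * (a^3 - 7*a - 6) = a^5 + 4*a^4 - 7*a^3 - 34*a^2 - 24*a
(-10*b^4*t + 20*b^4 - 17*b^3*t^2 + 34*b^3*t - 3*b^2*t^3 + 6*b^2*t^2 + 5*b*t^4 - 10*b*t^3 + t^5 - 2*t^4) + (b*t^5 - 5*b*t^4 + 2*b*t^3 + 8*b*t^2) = -10*b^4*t + 20*b^4 - 17*b^3*t^2 + 34*b^3*t - 3*b^2*t^3 + 6*b^2*t^2 + b*t^5 - 8*b*t^3 + 8*b*t^2 + t^5 - 2*t^4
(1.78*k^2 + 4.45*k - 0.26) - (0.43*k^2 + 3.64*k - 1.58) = 1.35*k^2 + 0.81*k + 1.32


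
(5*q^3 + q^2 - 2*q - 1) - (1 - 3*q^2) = 5*q^3 + 4*q^2 - 2*q - 2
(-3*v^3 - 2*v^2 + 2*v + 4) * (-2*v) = 6*v^4 + 4*v^3 - 4*v^2 - 8*v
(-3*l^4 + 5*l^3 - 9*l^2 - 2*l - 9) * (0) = 0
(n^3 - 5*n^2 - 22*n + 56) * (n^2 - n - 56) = n^5 - 6*n^4 - 73*n^3 + 358*n^2 + 1176*n - 3136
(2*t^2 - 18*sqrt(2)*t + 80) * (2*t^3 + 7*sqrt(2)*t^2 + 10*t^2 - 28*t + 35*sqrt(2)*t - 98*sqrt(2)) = 4*t^5 - 22*sqrt(2)*t^4 + 20*t^4 - 110*sqrt(2)*t^3 - 148*t^3 - 460*t^2 + 868*sqrt(2)*t^2 + 1288*t + 2800*sqrt(2)*t - 7840*sqrt(2)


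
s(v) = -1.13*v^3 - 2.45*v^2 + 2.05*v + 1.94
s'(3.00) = -43.16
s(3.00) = -44.47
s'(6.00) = -149.39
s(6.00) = -318.04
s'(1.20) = -8.71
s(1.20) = -1.08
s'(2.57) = -32.93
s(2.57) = -28.15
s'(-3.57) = -23.66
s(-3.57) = 14.81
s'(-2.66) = -8.90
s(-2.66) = 0.42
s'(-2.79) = -10.67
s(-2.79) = 1.69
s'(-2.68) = -9.17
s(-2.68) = 0.60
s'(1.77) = -17.24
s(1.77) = -8.37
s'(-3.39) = -20.30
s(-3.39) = 10.86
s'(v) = -3.39*v^2 - 4.9*v + 2.05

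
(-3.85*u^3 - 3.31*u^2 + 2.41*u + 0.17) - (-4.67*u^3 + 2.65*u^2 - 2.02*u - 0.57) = 0.82*u^3 - 5.96*u^2 + 4.43*u + 0.74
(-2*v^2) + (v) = -2*v^2 + v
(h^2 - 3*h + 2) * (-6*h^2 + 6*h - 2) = -6*h^4 + 24*h^3 - 32*h^2 + 18*h - 4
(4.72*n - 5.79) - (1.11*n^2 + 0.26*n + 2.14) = -1.11*n^2 + 4.46*n - 7.93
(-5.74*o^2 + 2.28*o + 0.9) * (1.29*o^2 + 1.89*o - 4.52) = -7.4046*o^4 - 7.9074*o^3 + 31.415*o^2 - 8.6046*o - 4.068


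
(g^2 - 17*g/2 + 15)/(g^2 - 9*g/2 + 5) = (g - 6)/(g - 2)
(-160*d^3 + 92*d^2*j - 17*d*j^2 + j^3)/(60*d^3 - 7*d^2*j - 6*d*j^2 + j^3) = (-8*d + j)/(3*d + j)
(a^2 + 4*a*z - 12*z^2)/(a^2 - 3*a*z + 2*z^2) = (-a - 6*z)/(-a + z)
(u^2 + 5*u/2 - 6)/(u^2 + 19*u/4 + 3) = 2*(2*u - 3)/(4*u + 3)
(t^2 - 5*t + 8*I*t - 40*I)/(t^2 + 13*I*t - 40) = (t - 5)/(t + 5*I)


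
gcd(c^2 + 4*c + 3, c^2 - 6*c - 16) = 1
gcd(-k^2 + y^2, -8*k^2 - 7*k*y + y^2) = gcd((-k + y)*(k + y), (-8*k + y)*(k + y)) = k + y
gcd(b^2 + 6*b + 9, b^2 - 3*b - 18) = b + 3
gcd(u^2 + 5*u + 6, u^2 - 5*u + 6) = 1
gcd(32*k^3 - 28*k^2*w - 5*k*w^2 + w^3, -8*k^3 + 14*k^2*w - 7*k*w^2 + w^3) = -k + w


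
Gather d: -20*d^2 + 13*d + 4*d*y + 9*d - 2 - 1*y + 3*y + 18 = -20*d^2 + d*(4*y + 22) + 2*y + 16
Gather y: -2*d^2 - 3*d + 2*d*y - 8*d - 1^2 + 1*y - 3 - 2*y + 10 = -2*d^2 - 11*d + y*(2*d - 1) + 6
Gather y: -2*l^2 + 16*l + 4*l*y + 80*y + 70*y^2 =-2*l^2 + 16*l + 70*y^2 + y*(4*l + 80)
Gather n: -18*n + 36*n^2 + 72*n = 36*n^2 + 54*n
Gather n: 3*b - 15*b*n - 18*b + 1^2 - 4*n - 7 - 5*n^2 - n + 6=-15*b - 5*n^2 + n*(-15*b - 5)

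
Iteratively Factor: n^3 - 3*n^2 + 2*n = (n - 1)*(n^2 - 2*n) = n*(n - 1)*(n - 2)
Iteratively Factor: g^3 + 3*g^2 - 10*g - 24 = (g + 2)*(g^2 + g - 12) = (g - 3)*(g + 2)*(g + 4)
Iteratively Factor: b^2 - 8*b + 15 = (b - 5)*(b - 3)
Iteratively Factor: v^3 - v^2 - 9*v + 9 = (v + 3)*(v^2 - 4*v + 3) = (v - 3)*(v + 3)*(v - 1)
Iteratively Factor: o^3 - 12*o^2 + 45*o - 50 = (o - 5)*(o^2 - 7*o + 10) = (o - 5)*(o - 2)*(o - 5)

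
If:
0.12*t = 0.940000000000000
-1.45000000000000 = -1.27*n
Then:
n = 1.14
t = 7.83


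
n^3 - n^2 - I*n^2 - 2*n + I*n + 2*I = (n - 2)*(n + 1)*(n - I)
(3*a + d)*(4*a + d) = 12*a^2 + 7*a*d + d^2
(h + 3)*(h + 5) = h^2 + 8*h + 15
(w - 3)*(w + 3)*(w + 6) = w^3 + 6*w^2 - 9*w - 54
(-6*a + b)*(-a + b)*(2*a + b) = 12*a^3 - 8*a^2*b - 5*a*b^2 + b^3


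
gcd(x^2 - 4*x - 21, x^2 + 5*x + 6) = x + 3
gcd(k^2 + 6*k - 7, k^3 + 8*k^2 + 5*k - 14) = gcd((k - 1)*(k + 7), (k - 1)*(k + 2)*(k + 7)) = k^2 + 6*k - 7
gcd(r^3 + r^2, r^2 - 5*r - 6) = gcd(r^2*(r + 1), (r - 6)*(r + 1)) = r + 1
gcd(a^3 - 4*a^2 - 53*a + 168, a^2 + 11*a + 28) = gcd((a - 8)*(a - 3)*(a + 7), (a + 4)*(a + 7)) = a + 7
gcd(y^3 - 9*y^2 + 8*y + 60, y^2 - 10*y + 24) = y - 6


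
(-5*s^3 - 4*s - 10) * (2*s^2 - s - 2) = -10*s^5 + 5*s^4 + 2*s^3 - 16*s^2 + 18*s + 20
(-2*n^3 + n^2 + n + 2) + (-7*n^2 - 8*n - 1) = -2*n^3 - 6*n^2 - 7*n + 1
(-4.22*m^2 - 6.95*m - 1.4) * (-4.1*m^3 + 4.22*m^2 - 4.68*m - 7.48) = 17.302*m^5 + 10.6866*m^4 - 3.8394*m^3 + 58.1836*m^2 + 58.538*m + 10.472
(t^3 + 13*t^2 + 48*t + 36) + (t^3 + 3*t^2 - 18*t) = 2*t^3 + 16*t^2 + 30*t + 36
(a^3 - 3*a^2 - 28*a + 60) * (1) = a^3 - 3*a^2 - 28*a + 60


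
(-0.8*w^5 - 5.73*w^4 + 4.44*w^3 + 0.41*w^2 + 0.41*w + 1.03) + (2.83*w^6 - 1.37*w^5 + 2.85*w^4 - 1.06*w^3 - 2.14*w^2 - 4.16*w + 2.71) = 2.83*w^6 - 2.17*w^5 - 2.88*w^4 + 3.38*w^3 - 1.73*w^2 - 3.75*w + 3.74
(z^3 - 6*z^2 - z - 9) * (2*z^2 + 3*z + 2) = 2*z^5 - 9*z^4 - 18*z^3 - 33*z^2 - 29*z - 18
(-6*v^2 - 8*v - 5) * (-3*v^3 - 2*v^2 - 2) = 18*v^5 + 36*v^4 + 31*v^3 + 22*v^2 + 16*v + 10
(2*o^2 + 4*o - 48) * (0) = 0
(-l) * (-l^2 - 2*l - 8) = l^3 + 2*l^2 + 8*l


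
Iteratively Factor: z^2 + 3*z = (z + 3)*(z)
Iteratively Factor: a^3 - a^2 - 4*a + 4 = (a - 2)*(a^2 + a - 2) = (a - 2)*(a - 1)*(a + 2)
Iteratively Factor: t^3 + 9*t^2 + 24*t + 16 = (t + 4)*(t^2 + 5*t + 4) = (t + 4)^2*(t + 1)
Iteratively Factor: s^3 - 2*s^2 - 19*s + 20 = (s - 1)*(s^2 - s - 20) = (s - 1)*(s + 4)*(s - 5)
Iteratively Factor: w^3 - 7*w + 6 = (w - 1)*(w^2 + w - 6) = (w - 2)*(w - 1)*(w + 3)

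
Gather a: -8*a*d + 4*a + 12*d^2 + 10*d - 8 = a*(4 - 8*d) + 12*d^2 + 10*d - 8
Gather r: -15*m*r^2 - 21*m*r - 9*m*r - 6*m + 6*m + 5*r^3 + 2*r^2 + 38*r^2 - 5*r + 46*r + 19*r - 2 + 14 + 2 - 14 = 5*r^3 + r^2*(40 - 15*m) + r*(60 - 30*m)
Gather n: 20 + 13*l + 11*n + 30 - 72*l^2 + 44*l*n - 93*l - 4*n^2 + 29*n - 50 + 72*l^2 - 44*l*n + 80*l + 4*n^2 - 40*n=0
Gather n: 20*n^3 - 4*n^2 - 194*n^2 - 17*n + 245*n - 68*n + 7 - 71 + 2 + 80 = 20*n^3 - 198*n^2 + 160*n + 18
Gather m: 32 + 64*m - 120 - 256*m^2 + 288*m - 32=-256*m^2 + 352*m - 120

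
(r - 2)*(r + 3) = r^2 + r - 6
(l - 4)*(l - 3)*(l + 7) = l^3 - 37*l + 84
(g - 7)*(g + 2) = g^2 - 5*g - 14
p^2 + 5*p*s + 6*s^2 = (p + 2*s)*(p + 3*s)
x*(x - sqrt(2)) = x^2 - sqrt(2)*x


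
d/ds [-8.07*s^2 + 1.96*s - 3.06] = 1.96 - 16.14*s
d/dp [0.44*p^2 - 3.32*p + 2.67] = 0.88*p - 3.32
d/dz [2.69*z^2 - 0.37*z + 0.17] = 5.38*z - 0.37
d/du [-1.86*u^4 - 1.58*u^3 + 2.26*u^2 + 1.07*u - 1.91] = -7.44*u^3 - 4.74*u^2 + 4.52*u + 1.07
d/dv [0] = 0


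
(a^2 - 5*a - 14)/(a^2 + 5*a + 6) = (a - 7)/(a + 3)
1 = 1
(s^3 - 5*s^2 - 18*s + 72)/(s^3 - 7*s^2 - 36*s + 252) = (s^2 + s - 12)/(s^2 - s - 42)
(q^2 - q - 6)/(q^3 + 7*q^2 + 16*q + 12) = (q - 3)/(q^2 + 5*q + 6)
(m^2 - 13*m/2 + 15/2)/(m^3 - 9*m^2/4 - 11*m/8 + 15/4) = 4*(m - 5)/(4*m^2 - 3*m - 10)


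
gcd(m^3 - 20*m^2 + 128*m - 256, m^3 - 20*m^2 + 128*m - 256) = m^3 - 20*m^2 + 128*m - 256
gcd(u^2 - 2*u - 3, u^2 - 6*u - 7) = u + 1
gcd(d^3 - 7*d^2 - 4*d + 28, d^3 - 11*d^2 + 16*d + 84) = d^2 - 5*d - 14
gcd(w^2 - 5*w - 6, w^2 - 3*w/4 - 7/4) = w + 1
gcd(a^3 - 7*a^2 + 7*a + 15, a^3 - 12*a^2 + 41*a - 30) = a - 5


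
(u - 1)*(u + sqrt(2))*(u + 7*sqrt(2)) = u^3 - u^2 + 8*sqrt(2)*u^2 - 8*sqrt(2)*u + 14*u - 14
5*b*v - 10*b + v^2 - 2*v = (5*b + v)*(v - 2)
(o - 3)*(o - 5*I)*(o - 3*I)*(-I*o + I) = -I*o^4 - 8*o^3 + 4*I*o^3 + 32*o^2 + 12*I*o^2 - 24*o - 60*I*o + 45*I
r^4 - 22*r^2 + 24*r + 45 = (r - 3)^2*(r + 1)*(r + 5)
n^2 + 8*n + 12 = (n + 2)*(n + 6)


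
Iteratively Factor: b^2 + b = (b + 1)*(b)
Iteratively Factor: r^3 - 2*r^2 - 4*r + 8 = (r - 2)*(r^2 - 4) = (r - 2)^2*(r + 2)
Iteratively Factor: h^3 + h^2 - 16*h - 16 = (h + 4)*(h^2 - 3*h - 4) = (h + 1)*(h + 4)*(h - 4)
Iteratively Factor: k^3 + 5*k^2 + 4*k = (k + 4)*(k^2 + k) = (k + 1)*(k + 4)*(k)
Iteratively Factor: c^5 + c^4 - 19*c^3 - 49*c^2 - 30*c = (c - 5)*(c^4 + 6*c^3 + 11*c^2 + 6*c) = (c - 5)*(c + 1)*(c^3 + 5*c^2 + 6*c) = (c - 5)*(c + 1)*(c + 2)*(c^2 + 3*c) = (c - 5)*(c + 1)*(c + 2)*(c + 3)*(c)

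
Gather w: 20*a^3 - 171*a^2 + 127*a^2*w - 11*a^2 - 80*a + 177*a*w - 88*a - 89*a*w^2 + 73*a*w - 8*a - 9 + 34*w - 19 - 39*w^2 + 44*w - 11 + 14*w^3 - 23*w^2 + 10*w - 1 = 20*a^3 - 182*a^2 - 176*a + 14*w^3 + w^2*(-89*a - 62) + w*(127*a^2 + 250*a + 88) - 40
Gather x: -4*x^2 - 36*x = -4*x^2 - 36*x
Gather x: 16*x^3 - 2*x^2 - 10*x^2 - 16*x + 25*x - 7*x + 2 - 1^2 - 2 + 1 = 16*x^3 - 12*x^2 + 2*x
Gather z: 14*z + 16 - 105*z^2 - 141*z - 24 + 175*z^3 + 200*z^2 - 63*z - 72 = 175*z^3 + 95*z^2 - 190*z - 80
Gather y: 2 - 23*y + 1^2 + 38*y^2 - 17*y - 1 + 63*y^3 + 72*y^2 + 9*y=63*y^3 + 110*y^2 - 31*y + 2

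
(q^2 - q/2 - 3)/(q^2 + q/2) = (2*q^2 - q - 6)/(q*(2*q + 1))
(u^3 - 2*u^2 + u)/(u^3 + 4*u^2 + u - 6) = u*(u - 1)/(u^2 + 5*u + 6)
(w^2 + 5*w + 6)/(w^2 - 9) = (w + 2)/(w - 3)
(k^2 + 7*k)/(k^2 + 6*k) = (k + 7)/(k + 6)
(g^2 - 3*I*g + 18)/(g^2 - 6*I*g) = (g + 3*I)/g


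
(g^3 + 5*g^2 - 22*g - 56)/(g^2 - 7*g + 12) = (g^2 + 9*g + 14)/(g - 3)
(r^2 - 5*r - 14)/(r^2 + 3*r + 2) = (r - 7)/(r + 1)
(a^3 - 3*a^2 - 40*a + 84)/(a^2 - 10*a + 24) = (a^3 - 3*a^2 - 40*a + 84)/(a^2 - 10*a + 24)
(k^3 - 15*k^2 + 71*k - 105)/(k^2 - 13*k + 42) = (k^2 - 8*k + 15)/(k - 6)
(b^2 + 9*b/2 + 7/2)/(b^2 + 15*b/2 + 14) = (b + 1)/(b + 4)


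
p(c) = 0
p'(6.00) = 0.00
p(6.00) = 0.00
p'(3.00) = 0.00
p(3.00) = 0.00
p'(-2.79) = 0.00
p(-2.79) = 0.00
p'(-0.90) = 0.00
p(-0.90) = 0.00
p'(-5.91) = 0.00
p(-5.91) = 0.00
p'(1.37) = 0.00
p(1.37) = 0.00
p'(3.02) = 0.00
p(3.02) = 0.00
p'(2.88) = 0.00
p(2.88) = 0.00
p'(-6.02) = 0.00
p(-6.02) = 0.00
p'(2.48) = 0.00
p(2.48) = 0.00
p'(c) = 0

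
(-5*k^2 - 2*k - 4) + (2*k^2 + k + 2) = -3*k^2 - k - 2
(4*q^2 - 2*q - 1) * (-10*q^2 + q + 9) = -40*q^4 + 24*q^3 + 44*q^2 - 19*q - 9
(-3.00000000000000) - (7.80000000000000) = -10.8000000000000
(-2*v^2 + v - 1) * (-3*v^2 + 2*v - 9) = 6*v^4 - 7*v^3 + 23*v^2 - 11*v + 9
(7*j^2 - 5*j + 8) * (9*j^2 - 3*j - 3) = 63*j^4 - 66*j^3 + 66*j^2 - 9*j - 24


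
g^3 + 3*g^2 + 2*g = g*(g + 1)*(g + 2)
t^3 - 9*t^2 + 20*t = t*(t - 5)*(t - 4)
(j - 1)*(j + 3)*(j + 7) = j^3 + 9*j^2 + 11*j - 21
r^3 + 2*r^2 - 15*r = r*(r - 3)*(r + 5)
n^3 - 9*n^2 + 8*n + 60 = (n - 6)*(n - 5)*(n + 2)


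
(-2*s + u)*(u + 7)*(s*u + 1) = -2*s^2*u^2 - 14*s^2*u + s*u^3 + 7*s*u^2 - 2*s*u - 14*s + u^2 + 7*u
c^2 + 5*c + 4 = (c + 1)*(c + 4)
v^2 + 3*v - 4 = (v - 1)*(v + 4)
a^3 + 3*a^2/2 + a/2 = a*(a + 1/2)*(a + 1)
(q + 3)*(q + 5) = q^2 + 8*q + 15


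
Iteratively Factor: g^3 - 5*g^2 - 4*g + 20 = (g - 5)*(g^2 - 4) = (g - 5)*(g + 2)*(g - 2)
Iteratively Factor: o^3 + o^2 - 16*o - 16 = (o + 1)*(o^2 - 16) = (o + 1)*(o + 4)*(o - 4)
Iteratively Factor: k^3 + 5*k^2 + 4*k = (k)*(k^2 + 5*k + 4) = k*(k + 4)*(k + 1)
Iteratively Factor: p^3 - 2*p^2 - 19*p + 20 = (p + 4)*(p^2 - 6*p + 5) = (p - 1)*(p + 4)*(p - 5)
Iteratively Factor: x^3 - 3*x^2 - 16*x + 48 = (x + 4)*(x^2 - 7*x + 12) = (x - 4)*(x + 4)*(x - 3)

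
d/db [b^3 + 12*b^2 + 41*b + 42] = 3*b^2 + 24*b + 41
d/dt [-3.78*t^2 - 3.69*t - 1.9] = -7.56*t - 3.69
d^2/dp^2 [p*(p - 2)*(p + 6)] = 6*p + 8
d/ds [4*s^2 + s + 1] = 8*s + 1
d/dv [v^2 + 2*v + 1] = 2*v + 2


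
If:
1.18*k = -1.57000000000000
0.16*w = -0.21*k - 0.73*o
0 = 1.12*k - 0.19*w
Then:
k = -1.33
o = 2.10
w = -7.84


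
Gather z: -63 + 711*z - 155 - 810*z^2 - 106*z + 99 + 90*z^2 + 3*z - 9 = -720*z^2 + 608*z - 128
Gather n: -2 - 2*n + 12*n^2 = 12*n^2 - 2*n - 2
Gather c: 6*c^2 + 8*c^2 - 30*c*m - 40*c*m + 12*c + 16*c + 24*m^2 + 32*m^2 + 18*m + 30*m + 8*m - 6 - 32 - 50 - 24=14*c^2 + c*(28 - 70*m) + 56*m^2 + 56*m - 112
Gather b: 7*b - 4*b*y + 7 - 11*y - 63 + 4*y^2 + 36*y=b*(7 - 4*y) + 4*y^2 + 25*y - 56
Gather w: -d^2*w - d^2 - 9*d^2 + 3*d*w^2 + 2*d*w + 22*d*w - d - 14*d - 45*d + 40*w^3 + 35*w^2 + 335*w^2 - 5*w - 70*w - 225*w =-10*d^2 - 60*d + 40*w^3 + w^2*(3*d + 370) + w*(-d^2 + 24*d - 300)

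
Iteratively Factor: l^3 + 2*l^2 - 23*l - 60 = (l - 5)*(l^2 + 7*l + 12) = (l - 5)*(l + 4)*(l + 3)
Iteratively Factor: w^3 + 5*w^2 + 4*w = (w)*(w^2 + 5*w + 4) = w*(w + 4)*(w + 1)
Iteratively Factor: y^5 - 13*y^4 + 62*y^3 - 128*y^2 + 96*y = (y - 3)*(y^4 - 10*y^3 + 32*y^2 - 32*y) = y*(y - 3)*(y^3 - 10*y^2 + 32*y - 32) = y*(y - 4)*(y - 3)*(y^2 - 6*y + 8) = y*(y - 4)*(y - 3)*(y - 2)*(y - 4)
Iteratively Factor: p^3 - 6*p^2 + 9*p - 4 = (p - 1)*(p^2 - 5*p + 4) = (p - 1)^2*(p - 4)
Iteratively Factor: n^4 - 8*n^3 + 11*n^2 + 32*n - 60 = (n - 5)*(n^3 - 3*n^2 - 4*n + 12) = (n - 5)*(n - 2)*(n^2 - n - 6) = (n - 5)*(n - 2)*(n + 2)*(n - 3)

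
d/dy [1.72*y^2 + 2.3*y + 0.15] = 3.44*y + 2.3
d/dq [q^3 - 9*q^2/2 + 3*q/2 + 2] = 3*q^2 - 9*q + 3/2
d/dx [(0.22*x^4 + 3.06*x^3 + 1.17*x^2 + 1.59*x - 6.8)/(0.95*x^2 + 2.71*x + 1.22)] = (0.418*x^5 + 4.6956*x^4 + 17.6588*x^3 + 12.8598*x^2 + 15.7748*x + 20.3678)/(0.9025*x^4 + 5.149*x^3 + 9.6621*x^2 + 6.6124*x + 1.4884)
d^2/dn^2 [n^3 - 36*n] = 6*n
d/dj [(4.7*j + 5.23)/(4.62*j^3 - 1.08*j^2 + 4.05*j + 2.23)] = (-43.428*j^3 - 67.4118*j^2 + 11.2968*j - 10.7005)/(21.3444*j^6 - 9.9792*j^5 + 38.5884*j^4 + 11.8572*j^3 + 11.5857*j^2 + 18.063*j + 4.9729)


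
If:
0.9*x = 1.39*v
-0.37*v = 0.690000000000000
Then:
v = -1.86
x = -2.88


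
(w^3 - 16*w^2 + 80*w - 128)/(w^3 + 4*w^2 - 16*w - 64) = (w^2 - 12*w + 32)/(w^2 + 8*w + 16)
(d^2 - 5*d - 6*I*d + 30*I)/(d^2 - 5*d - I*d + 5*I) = (d - 6*I)/(d - I)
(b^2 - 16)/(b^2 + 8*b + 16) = (b - 4)/(b + 4)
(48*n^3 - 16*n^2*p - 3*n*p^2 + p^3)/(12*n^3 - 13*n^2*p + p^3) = (-4*n + p)/(-n + p)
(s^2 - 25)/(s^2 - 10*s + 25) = (s + 5)/(s - 5)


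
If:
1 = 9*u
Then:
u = 1/9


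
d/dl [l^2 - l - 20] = 2*l - 1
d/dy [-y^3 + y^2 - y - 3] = -3*y^2 + 2*y - 1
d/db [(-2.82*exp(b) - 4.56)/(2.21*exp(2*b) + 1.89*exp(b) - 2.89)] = (6.2322*exp(2*b) + 20.1552*exp(b) + 16.7682)*exp(b)/(4.8841*exp(4*b) + 8.3538*exp(3*b) - 9.2017*exp(2*b) - 10.9242*exp(b) + 8.3521)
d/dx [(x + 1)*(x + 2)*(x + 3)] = 3*x^2 + 12*x + 11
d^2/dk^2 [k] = 0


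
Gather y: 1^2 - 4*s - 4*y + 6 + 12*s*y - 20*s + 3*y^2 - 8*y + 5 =-24*s + 3*y^2 + y*(12*s - 12) + 12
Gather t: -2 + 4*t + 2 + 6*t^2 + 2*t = 6*t^2 + 6*t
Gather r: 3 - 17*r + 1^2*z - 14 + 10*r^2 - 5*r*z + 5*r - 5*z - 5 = 10*r^2 + r*(-5*z - 12) - 4*z - 16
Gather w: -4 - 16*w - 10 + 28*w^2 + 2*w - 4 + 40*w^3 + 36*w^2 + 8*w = 40*w^3 + 64*w^2 - 6*w - 18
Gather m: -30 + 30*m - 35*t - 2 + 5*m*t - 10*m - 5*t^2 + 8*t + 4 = m*(5*t + 20) - 5*t^2 - 27*t - 28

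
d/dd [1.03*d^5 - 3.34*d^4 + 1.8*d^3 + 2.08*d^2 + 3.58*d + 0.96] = 5.15*d^4 - 13.36*d^3 + 5.4*d^2 + 4.16*d + 3.58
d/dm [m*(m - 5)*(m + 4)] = 3*m^2 - 2*m - 20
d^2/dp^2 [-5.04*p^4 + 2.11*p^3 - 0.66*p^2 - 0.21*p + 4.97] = -60.48*p^2 + 12.66*p - 1.32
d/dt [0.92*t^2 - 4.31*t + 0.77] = 1.84*t - 4.31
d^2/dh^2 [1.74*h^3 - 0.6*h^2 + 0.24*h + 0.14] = 10.44*h - 1.2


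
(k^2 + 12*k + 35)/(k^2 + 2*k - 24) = (k^2 + 12*k + 35)/(k^2 + 2*k - 24)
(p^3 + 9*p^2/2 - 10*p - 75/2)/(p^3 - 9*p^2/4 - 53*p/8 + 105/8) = 4*(p + 5)/(4*p - 7)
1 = 1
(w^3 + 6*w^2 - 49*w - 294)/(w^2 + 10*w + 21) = (w^2 - w - 42)/(w + 3)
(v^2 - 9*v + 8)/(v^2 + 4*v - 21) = (v^2 - 9*v + 8)/(v^2 + 4*v - 21)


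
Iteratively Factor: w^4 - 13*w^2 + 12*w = (w - 3)*(w^3 + 3*w^2 - 4*w) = (w - 3)*(w + 4)*(w^2 - w) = (w - 3)*(w - 1)*(w + 4)*(w)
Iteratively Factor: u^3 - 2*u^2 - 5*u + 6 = (u - 3)*(u^2 + u - 2) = (u - 3)*(u - 1)*(u + 2)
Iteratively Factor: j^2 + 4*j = (j)*(j + 4)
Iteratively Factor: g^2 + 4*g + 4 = (g + 2)*(g + 2)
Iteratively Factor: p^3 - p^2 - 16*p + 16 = (p + 4)*(p^2 - 5*p + 4) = (p - 4)*(p + 4)*(p - 1)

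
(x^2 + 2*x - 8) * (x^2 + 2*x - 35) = x^4 + 4*x^3 - 39*x^2 - 86*x + 280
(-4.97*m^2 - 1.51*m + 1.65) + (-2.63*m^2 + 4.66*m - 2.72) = -7.6*m^2 + 3.15*m - 1.07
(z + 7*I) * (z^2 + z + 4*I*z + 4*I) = z^3 + z^2 + 11*I*z^2 - 28*z + 11*I*z - 28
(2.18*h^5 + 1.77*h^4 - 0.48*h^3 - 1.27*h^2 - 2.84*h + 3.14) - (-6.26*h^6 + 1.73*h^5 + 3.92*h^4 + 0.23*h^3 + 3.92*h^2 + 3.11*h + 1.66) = 6.26*h^6 + 0.45*h^5 - 2.15*h^4 - 0.71*h^3 - 5.19*h^2 - 5.95*h + 1.48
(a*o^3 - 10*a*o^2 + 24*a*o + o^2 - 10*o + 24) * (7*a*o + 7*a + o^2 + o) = 7*a^2*o^4 - 63*a^2*o^3 + 98*a^2*o^2 + 168*a^2*o + a*o^5 - 9*a*o^4 + 21*a*o^3 - 39*a*o^2 + 98*a*o + 168*a + o^4 - 9*o^3 + 14*o^2 + 24*o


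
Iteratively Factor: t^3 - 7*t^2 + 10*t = (t - 2)*(t^2 - 5*t) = t*(t - 2)*(t - 5)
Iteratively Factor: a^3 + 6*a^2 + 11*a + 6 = (a + 2)*(a^2 + 4*a + 3) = (a + 2)*(a + 3)*(a + 1)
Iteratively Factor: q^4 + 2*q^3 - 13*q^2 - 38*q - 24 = (q + 3)*(q^3 - q^2 - 10*q - 8) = (q + 1)*(q + 3)*(q^2 - 2*q - 8) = (q - 4)*(q + 1)*(q + 3)*(q + 2)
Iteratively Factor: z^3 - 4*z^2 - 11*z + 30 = (z + 3)*(z^2 - 7*z + 10) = (z - 2)*(z + 3)*(z - 5)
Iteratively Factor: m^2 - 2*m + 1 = (m - 1)*(m - 1)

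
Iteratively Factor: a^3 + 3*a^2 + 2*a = (a)*(a^2 + 3*a + 2) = a*(a + 1)*(a + 2)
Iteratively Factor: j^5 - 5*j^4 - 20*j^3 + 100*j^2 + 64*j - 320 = (j - 5)*(j^4 - 20*j^2 + 64) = (j - 5)*(j - 4)*(j^3 + 4*j^2 - 4*j - 16) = (j - 5)*(j - 4)*(j + 4)*(j^2 - 4) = (j - 5)*(j - 4)*(j - 2)*(j + 4)*(j + 2)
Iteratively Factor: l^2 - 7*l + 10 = (l - 5)*(l - 2)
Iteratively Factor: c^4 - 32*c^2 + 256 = (c + 4)*(c^3 - 4*c^2 - 16*c + 64) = (c - 4)*(c + 4)*(c^2 - 16) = (c - 4)^2*(c + 4)*(c + 4)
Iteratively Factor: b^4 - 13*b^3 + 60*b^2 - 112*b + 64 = (b - 4)*(b^3 - 9*b^2 + 24*b - 16) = (b - 4)^2*(b^2 - 5*b + 4) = (b - 4)^2*(b - 1)*(b - 4)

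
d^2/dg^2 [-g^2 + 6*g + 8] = -2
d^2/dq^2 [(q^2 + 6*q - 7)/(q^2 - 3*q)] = 6*(3*q^3 - 7*q^2 + 21*q - 21)/(q^3*(q^3 - 9*q^2 + 27*q - 27))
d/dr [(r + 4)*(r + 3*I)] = 2*r + 4 + 3*I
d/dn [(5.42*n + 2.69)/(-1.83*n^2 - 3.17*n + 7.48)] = (9.9186*n^2 + 9.8454*n + 49.0689)/(3.3489*n^4 + 11.6022*n^3 - 17.3279*n^2 - 47.4232*n + 55.9504)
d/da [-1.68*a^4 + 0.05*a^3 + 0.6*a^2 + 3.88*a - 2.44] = -6.72*a^3 + 0.15*a^2 + 1.2*a + 3.88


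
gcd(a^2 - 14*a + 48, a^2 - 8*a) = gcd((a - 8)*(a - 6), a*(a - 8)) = a - 8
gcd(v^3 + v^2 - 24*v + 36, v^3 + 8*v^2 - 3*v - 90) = v^2 + 3*v - 18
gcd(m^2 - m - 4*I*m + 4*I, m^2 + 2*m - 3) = m - 1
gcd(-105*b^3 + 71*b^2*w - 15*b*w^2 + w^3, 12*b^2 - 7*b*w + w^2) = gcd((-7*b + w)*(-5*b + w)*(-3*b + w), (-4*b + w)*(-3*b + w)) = -3*b + w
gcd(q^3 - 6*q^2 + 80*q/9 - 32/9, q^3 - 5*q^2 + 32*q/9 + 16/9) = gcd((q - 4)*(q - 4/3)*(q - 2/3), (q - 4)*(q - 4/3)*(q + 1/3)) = q^2 - 16*q/3 + 16/3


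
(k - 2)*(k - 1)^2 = k^3 - 4*k^2 + 5*k - 2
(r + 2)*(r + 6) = r^2 + 8*r + 12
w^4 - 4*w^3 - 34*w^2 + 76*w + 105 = (w - 7)*(w - 3)*(w + 1)*(w + 5)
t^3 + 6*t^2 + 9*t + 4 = (t + 1)^2*(t + 4)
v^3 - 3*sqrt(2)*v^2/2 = v^2*(v - 3*sqrt(2)/2)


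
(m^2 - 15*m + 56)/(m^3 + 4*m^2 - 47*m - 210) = (m - 8)/(m^2 + 11*m + 30)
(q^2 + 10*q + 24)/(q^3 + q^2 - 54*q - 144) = (q + 4)/(q^2 - 5*q - 24)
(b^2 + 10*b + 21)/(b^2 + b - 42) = (b + 3)/(b - 6)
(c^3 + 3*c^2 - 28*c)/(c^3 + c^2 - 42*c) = (c - 4)/(c - 6)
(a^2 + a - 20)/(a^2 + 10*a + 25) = (a - 4)/(a + 5)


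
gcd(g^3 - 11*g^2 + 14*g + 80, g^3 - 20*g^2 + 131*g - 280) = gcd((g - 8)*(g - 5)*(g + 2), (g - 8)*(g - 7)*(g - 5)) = g^2 - 13*g + 40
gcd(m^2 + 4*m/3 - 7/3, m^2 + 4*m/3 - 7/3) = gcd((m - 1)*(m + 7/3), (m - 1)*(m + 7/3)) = m^2 + 4*m/3 - 7/3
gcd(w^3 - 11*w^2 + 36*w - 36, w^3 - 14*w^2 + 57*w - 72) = w - 3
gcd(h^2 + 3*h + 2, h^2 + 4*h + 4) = h + 2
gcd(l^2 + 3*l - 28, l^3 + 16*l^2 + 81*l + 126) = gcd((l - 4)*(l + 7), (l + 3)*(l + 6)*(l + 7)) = l + 7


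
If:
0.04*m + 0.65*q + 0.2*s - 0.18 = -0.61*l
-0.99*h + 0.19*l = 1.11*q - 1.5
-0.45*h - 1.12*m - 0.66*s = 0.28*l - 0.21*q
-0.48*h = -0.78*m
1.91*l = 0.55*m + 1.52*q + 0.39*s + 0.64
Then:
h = 1.13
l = 0.46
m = 0.70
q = 0.42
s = -2.01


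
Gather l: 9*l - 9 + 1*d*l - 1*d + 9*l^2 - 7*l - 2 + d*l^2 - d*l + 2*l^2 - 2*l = -d + l^2*(d + 11) - 11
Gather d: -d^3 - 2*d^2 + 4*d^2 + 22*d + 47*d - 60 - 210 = -d^3 + 2*d^2 + 69*d - 270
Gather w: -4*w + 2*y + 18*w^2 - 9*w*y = 18*w^2 + w*(-9*y - 4) + 2*y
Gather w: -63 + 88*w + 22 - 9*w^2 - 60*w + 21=-9*w^2 + 28*w - 20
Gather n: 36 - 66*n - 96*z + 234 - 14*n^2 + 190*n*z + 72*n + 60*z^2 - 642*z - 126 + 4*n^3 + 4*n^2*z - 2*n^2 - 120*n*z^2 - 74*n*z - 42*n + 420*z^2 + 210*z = 4*n^3 + n^2*(4*z - 16) + n*(-120*z^2 + 116*z - 36) + 480*z^2 - 528*z + 144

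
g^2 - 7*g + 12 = (g - 4)*(g - 3)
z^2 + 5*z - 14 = (z - 2)*(z + 7)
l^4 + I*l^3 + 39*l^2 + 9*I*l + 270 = (l - 5*I)*(l - 3*I)*(l + 3*I)*(l + 6*I)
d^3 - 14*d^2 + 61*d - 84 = (d - 7)*(d - 4)*(d - 3)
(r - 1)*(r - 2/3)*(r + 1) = r^3 - 2*r^2/3 - r + 2/3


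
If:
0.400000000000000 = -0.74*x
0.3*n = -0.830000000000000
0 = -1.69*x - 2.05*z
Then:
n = -2.77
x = -0.54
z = 0.45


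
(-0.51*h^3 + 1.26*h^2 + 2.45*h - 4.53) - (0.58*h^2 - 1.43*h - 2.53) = -0.51*h^3 + 0.68*h^2 + 3.88*h - 2.0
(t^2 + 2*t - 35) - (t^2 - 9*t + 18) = 11*t - 53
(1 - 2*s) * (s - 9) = -2*s^2 + 19*s - 9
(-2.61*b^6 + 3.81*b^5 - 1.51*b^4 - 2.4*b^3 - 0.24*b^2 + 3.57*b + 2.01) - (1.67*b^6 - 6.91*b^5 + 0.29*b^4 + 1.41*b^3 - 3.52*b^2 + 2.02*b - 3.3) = -4.28*b^6 + 10.72*b^5 - 1.8*b^4 - 3.81*b^3 + 3.28*b^2 + 1.55*b + 5.31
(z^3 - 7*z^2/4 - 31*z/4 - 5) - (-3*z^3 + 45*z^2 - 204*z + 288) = 4*z^3 - 187*z^2/4 + 785*z/4 - 293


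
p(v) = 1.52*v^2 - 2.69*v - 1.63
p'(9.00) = 24.67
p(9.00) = 97.28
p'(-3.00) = -11.81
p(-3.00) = 20.12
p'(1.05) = 0.50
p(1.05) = -2.78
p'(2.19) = 3.97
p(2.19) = -0.23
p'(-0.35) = -3.75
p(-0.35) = -0.50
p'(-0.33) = -3.69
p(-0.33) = -0.58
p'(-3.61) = -13.66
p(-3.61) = 27.89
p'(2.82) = 5.88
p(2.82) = 2.87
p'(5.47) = 13.94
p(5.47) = 29.14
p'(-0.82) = -5.18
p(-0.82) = 1.60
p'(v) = 3.04*v - 2.69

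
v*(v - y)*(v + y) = v^3 - v*y^2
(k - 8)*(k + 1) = k^2 - 7*k - 8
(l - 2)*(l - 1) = l^2 - 3*l + 2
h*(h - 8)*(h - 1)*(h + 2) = h^4 - 7*h^3 - 10*h^2 + 16*h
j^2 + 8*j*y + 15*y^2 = (j + 3*y)*(j + 5*y)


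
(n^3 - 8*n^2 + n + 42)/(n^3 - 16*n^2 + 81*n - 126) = (n + 2)/(n - 6)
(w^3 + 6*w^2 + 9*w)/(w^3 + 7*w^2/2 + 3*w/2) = 2*(w + 3)/(2*w + 1)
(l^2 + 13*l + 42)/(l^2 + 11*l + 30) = (l + 7)/(l + 5)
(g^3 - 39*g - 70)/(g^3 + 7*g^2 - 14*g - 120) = (g^2 - 5*g - 14)/(g^2 + 2*g - 24)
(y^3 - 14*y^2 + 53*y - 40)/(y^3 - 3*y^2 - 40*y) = (y^2 - 6*y + 5)/(y*(y + 5))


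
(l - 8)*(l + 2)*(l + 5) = l^3 - l^2 - 46*l - 80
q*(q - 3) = q^2 - 3*q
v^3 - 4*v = v*(v - 2)*(v + 2)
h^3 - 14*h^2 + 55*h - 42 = (h - 7)*(h - 6)*(h - 1)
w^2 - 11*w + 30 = (w - 6)*(w - 5)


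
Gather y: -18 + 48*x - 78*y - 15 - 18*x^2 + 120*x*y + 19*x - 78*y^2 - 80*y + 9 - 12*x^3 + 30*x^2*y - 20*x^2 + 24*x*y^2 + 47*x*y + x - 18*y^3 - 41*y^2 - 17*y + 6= -12*x^3 - 38*x^2 + 68*x - 18*y^3 + y^2*(24*x - 119) + y*(30*x^2 + 167*x - 175) - 18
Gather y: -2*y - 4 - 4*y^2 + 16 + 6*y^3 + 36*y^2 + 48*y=6*y^3 + 32*y^2 + 46*y + 12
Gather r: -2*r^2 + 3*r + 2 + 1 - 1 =-2*r^2 + 3*r + 2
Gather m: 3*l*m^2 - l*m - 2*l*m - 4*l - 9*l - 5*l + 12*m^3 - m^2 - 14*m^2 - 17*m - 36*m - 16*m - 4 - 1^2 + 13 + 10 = -18*l + 12*m^3 + m^2*(3*l - 15) + m*(-3*l - 69) + 18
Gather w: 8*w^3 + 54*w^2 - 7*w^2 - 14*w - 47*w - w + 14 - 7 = 8*w^3 + 47*w^2 - 62*w + 7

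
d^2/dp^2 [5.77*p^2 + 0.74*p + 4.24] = 11.5400000000000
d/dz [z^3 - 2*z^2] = z*(3*z - 4)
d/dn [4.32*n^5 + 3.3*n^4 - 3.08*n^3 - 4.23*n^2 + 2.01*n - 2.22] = 21.6*n^4 + 13.2*n^3 - 9.24*n^2 - 8.46*n + 2.01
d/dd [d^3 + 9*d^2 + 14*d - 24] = 3*d^2 + 18*d + 14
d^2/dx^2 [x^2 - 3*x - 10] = 2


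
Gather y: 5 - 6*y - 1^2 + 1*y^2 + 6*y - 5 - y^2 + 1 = 0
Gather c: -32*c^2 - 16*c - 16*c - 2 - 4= -32*c^2 - 32*c - 6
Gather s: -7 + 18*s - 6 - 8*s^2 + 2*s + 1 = -8*s^2 + 20*s - 12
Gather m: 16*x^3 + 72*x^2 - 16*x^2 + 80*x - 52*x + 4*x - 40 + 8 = 16*x^3 + 56*x^2 + 32*x - 32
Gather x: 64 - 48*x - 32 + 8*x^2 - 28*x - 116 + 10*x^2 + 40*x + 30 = 18*x^2 - 36*x - 54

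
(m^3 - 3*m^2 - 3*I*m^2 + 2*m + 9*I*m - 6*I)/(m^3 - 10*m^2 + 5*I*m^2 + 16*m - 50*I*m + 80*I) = (m^2 - m*(1 + 3*I) + 3*I)/(m^2 + m*(-8 + 5*I) - 40*I)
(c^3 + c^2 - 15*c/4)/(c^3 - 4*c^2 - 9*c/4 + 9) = c*(2*c + 5)/(2*c^2 - 5*c - 12)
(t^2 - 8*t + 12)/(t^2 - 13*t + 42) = (t - 2)/(t - 7)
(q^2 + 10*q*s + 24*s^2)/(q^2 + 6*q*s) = (q + 4*s)/q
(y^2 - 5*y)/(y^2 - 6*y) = (y - 5)/(y - 6)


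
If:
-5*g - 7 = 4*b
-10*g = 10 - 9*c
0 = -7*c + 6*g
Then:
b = 119/32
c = -15/4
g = -35/8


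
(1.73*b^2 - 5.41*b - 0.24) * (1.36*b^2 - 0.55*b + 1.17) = 2.3528*b^4 - 8.3091*b^3 + 4.6732*b^2 - 6.1977*b - 0.2808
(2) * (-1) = -2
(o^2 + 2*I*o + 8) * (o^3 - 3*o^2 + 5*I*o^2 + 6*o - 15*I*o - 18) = o^5 - 3*o^4 + 7*I*o^4 + 4*o^3 - 21*I*o^3 - 12*o^2 + 52*I*o^2 + 48*o - 156*I*o - 144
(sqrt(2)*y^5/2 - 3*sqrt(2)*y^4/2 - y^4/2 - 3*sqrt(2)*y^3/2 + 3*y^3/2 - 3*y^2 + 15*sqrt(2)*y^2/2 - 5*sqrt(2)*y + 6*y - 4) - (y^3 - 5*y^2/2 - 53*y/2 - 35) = sqrt(2)*y^5/2 - 3*sqrt(2)*y^4/2 - y^4/2 - 3*sqrt(2)*y^3/2 + y^3/2 - y^2/2 + 15*sqrt(2)*y^2/2 - 5*sqrt(2)*y + 65*y/2 + 31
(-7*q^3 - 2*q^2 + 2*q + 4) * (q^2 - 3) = -7*q^5 - 2*q^4 + 23*q^3 + 10*q^2 - 6*q - 12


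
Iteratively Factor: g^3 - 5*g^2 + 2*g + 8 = (g + 1)*(g^2 - 6*g + 8) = (g - 2)*(g + 1)*(g - 4)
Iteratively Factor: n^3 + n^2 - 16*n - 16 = (n - 4)*(n^2 + 5*n + 4) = (n - 4)*(n + 1)*(n + 4)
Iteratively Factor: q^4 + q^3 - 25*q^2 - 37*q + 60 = (q - 1)*(q^3 + 2*q^2 - 23*q - 60) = (q - 5)*(q - 1)*(q^2 + 7*q + 12) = (q - 5)*(q - 1)*(q + 4)*(q + 3)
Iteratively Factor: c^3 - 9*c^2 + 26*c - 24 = (c - 4)*(c^2 - 5*c + 6) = (c - 4)*(c - 2)*(c - 3)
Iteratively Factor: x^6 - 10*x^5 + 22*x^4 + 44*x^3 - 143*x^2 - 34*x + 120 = (x - 1)*(x^5 - 9*x^4 + 13*x^3 + 57*x^2 - 86*x - 120) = (x - 4)*(x - 1)*(x^4 - 5*x^3 - 7*x^2 + 29*x + 30) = (x - 4)*(x - 1)*(x + 2)*(x^3 - 7*x^2 + 7*x + 15) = (x - 5)*(x - 4)*(x - 1)*(x + 2)*(x^2 - 2*x - 3) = (x - 5)*(x - 4)*(x - 3)*(x - 1)*(x + 2)*(x + 1)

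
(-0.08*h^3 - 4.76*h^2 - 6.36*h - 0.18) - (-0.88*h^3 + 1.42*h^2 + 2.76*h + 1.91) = 0.8*h^3 - 6.18*h^2 - 9.12*h - 2.09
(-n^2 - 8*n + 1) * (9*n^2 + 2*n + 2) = -9*n^4 - 74*n^3 - 9*n^2 - 14*n + 2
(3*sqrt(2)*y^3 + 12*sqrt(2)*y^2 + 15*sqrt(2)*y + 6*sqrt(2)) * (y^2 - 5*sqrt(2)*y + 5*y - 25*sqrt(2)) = 3*sqrt(2)*y^5 - 30*y^4 + 27*sqrt(2)*y^4 - 270*y^3 + 75*sqrt(2)*y^3 - 750*y^2 + 81*sqrt(2)*y^2 - 810*y + 30*sqrt(2)*y - 300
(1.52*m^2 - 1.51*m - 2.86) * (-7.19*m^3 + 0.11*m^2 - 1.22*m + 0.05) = -10.9288*m^5 + 11.0241*m^4 + 18.5429*m^3 + 1.6036*m^2 + 3.4137*m - 0.143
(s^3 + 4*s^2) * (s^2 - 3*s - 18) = s^5 + s^4 - 30*s^3 - 72*s^2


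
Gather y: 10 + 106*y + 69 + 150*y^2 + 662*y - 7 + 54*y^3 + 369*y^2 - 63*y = 54*y^3 + 519*y^2 + 705*y + 72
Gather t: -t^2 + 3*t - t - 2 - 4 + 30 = -t^2 + 2*t + 24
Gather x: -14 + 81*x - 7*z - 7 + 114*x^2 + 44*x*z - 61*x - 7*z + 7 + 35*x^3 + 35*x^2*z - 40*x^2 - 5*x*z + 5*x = 35*x^3 + x^2*(35*z + 74) + x*(39*z + 25) - 14*z - 14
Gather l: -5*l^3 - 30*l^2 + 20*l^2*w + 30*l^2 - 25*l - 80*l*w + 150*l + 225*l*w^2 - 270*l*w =-5*l^3 + 20*l^2*w + l*(225*w^2 - 350*w + 125)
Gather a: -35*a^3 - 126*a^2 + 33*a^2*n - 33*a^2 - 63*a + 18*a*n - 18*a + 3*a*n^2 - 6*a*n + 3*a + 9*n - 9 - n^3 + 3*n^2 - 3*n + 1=-35*a^3 + a^2*(33*n - 159) + a*(3*n^2 + 12*n - 78) - n^3 + 3*n^2 + 6*n - 8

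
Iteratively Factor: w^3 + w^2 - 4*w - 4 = (w + 1)*(w^2 - 4) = (w + 1)*(w + 2)*(w - 2)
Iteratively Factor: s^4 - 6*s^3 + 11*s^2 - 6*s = (s - 1)*(s^3 - 5*s^2 + 6*s) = (s - 2)*(s - 1)*(s^2 - 3*s) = (s - 3)*(s - 2)*(s - 1)*(s)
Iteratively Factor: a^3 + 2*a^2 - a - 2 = (a - 1)*(a^2 + 3*a + 2) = (a - 1)*(a + 1)*(a + 2)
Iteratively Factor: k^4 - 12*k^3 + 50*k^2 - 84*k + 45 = (k - 3)*(k^3 - 9*k^2 + 23*k - 15) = (k - 3)*(k - 1)*(k^2 - 8*k + 15) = (k - 3)^2*(k - 1)*(k - 5)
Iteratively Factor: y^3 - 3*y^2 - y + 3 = (y - 3)*(y^2 - 1) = (y - 3)*(y + 1)*(y - 1)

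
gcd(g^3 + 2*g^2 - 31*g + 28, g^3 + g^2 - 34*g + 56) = g^2 + 3*g - 28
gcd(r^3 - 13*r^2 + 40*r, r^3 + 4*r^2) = r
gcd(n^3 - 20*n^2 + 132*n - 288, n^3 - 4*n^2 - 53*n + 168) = n - 8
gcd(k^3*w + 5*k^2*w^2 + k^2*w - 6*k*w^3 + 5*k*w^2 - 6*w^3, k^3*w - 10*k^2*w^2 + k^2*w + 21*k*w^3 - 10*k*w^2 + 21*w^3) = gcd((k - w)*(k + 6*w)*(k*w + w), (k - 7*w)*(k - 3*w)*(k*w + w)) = k*w + w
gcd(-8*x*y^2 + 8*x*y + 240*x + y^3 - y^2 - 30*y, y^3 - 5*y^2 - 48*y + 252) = y - 6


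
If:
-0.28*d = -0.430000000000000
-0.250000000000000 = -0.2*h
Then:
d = 1.54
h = 1.25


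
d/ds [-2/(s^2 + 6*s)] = 4*(s + 3)/(s^2*(s + 6)^2)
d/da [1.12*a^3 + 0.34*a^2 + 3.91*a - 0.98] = 3.36*a^2 + 0.68*a + 3.91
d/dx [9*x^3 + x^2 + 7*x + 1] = 27*x^2 + 2*x + 7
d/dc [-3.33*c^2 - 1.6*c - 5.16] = -6.66*c - 1.6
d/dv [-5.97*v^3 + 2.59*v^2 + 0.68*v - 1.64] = -17.91*v^2 + 5.18*v + 0.68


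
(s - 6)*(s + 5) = s^2 - s - 30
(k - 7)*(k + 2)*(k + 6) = k^3 + k^2 - 44*k - 84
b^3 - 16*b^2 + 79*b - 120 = (b - 8)*(b - 5)*(b - 3)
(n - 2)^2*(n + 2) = n^3 - 2*n^2 - 4*n + 8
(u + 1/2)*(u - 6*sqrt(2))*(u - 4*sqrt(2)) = u^3 - 10*sqrt(2)*u^2 + u^2/2 - 5*sqrt(2)*u + 48*u + 24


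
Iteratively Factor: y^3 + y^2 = (y + 1)*(y^2) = y*(y + 1)*(y)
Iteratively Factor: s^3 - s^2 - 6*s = (s - 3)*(s^2 + 2*s) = s*(s - 3)*(s + 2)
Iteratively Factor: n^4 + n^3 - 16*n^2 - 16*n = (n + 4)*(n^3 - 3*n^2 - 4*n) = n*(n + 4)*(n^2 - 3*n - 4) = n*(n + 1)*(n + 4)*(n - 4)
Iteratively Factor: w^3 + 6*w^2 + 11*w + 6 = (w + 1)*(w^2 + 5*w + 6) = (w + 1)*(w + 2)*(w + 3)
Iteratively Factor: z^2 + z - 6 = (z + 3)*(z - 2)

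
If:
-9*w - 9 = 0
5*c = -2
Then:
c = -2/5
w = -1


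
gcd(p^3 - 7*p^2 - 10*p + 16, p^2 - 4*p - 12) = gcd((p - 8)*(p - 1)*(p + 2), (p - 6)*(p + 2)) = p + 2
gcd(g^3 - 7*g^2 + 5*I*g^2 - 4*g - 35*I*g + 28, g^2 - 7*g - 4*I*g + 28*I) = g - 7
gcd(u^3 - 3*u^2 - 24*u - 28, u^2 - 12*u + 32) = 1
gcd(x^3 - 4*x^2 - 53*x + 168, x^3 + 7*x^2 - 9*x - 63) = x^2 + 4*x - 21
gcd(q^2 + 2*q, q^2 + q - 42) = 1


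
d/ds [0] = 0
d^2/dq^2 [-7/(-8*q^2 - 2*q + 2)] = 7*(-16*q^2 - 4*q + (8*q + 1)^2 + 4)/(4*q^2 + q - 1)^3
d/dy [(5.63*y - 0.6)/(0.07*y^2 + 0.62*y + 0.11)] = (-0.3941*y^2 + 0.0840000000000001*y + 0.9913)/(0.0049*y^4 + 0.0868*y^3 + 0.3998*y^2 + 0.1364*y + 0.0121)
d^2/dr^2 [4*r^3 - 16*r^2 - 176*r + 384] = 24*r - 32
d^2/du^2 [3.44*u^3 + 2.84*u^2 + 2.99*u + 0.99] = 20.64*u + 5.68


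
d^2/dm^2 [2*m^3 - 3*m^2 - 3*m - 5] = 12*m - 6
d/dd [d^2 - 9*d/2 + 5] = 2*d - 9/2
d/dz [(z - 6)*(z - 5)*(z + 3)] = 3*z^2 - 16*z - 3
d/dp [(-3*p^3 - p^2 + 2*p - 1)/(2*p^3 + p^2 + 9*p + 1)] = (-p^4 - 62*p^3 - 14*p^2 + 11)/(4*p^6 + 4*p^5 + 37*p^4 + 22*p^3 + 83*p^2 + 18*p + 1)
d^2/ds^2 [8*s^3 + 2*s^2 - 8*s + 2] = 48*s + 4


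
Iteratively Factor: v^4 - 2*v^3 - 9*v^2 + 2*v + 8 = (v - 4)*(v^3 + 2*v^2 - v - 2) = (v - 4)*(v + 2)*(v^2 - 1) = (v - 4)*(v - 1)*(v + 2)*(v + 1)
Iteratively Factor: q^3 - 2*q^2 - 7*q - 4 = (q + 1)*(q^2 - 3*q - 4) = (q - 4)*(q + 1)*(q + 1)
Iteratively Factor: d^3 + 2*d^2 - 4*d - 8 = (d - 2)*(d^2 + 4*d + 4) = (d - 2)*(d + 2)*(d + 2)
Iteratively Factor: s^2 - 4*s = (s)*(s - 4)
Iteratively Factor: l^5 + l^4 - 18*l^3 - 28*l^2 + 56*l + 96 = (l + 2)*(l^4 - l^3 - 16*l^2 + 4*l + 48) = (l - 2)*(l + 2)*(l^3 + l^2 - 14*l - 24) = (l - 2)*(l + 2)^2*(l^2 - l - 12) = (l - 4)*(l - 2)*(l + 2)^2*(l + 3)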